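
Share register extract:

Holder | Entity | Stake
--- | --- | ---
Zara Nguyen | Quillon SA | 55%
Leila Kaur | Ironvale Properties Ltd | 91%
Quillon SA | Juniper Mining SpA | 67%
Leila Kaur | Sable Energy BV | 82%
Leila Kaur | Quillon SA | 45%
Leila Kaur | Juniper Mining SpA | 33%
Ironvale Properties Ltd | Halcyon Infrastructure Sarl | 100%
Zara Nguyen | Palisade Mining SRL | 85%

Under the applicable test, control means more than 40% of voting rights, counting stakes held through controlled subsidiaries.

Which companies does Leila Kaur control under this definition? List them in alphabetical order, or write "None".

Leila holds 45% of Quillon, so Leila controls Quillon.
Leila holds 91% of Ironvale, so Leila controls Ironvale.
Leila and Quillon together hold 33% + 67% = 100% of Juniper, so Leila controls Juniper.
Ironvale holds 100% of Halcyon, so Leila controls Halcyon.
Leila holds 82% of Sable, so Leila controls Sable.
No other company's threshold is met.

Halcyon Infrastructure Sarl, Ironvale Properties Ltd, Juniper Mining SpA, Quillon SA, Sable Energy BV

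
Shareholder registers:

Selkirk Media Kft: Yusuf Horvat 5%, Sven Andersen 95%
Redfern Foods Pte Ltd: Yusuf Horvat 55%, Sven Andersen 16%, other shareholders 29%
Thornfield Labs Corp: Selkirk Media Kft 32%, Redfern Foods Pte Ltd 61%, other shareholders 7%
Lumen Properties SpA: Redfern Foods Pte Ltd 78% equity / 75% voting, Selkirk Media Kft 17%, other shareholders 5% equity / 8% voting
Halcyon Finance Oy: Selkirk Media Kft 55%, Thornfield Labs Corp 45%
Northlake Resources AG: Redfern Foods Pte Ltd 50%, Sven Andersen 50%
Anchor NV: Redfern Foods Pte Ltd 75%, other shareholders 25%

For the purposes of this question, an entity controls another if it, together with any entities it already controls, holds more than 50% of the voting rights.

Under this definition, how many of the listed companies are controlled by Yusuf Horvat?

4

Yusuf holds 55% of Redfern, so Yusuf controls Redfern.
Redfern holds 61% of Thornfield, so Yusuf controls Thornfield.
Redfern holds 75% of Lumen, so Yusuf controls Lumen.
Redfern holds 75% of Anchor, so Yusuf controls Anchor.
No other company's threshold is met.
Yusuf controls 4 companies.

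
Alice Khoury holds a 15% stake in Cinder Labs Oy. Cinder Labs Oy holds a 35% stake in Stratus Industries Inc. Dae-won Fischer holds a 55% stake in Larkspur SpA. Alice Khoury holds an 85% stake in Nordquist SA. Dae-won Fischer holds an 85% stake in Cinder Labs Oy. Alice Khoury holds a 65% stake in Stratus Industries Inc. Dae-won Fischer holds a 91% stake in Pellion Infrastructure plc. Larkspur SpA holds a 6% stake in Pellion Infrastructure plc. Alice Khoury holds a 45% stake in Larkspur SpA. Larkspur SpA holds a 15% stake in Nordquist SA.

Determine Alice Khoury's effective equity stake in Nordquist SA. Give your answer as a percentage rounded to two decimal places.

Alice reaches Nordquist along 2 paths.
Via Larkspur: 45% × 15% = 6.75%.
Direct stake: 85% = 85%.
Total: 6.75% + 85% = 91.75%.

91.75%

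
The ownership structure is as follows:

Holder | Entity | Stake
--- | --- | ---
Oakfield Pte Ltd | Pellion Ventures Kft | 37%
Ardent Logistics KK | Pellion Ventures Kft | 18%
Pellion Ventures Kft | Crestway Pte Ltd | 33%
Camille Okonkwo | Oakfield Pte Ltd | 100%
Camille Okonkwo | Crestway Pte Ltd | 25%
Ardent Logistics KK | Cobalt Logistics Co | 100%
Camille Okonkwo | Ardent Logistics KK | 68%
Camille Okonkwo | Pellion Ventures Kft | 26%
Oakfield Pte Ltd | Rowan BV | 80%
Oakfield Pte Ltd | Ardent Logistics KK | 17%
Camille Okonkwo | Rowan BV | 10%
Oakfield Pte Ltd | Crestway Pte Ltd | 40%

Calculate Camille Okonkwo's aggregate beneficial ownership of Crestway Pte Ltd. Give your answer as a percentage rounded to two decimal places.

90.84%

Camille reaches Crestway along 6 paths.
Direct stake: 25% = 25%.
Via Oakfield → Ardent → Pellion: 100% × 17% × 18% × 33% = 1.0098%.
Via Ardent → Pellion: 68% × 18% × 33% = 4.0392%.
Via Pellion: 26% × 33% = 8.58%.
Via Oakfield → Pellion: 100% × 37% × 33% = 12.21%.
Via Oakfield: 100% × 40% = 40%.
Total: 25% + 1.0098% + 4.0392% + 8.58% + 12.21% + 40% = 90.839%.
Rounded: 90.84%.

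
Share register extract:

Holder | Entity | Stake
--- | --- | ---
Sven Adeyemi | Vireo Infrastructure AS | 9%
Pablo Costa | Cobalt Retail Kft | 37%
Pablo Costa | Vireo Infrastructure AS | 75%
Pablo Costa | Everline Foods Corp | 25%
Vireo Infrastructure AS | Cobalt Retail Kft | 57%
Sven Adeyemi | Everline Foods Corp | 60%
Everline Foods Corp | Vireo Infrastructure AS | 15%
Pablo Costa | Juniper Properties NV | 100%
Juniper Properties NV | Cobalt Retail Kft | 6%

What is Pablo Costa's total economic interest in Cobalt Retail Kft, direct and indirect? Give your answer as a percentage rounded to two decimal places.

Pablo reaches Cobalt along 4 paths.
Direct stake: 37% = 37%.
Via Everline → Vireo: 25% × 15% × 57% = 2.1375%.
Via Vireo: 75% × 57% = 42.75%.
Via Juniper: 100% × 6% = 6%.
Total: 37% + 2.1375% + 42.75% + 6% = 87.8875%.
Rounded: 87.89%.

87.89%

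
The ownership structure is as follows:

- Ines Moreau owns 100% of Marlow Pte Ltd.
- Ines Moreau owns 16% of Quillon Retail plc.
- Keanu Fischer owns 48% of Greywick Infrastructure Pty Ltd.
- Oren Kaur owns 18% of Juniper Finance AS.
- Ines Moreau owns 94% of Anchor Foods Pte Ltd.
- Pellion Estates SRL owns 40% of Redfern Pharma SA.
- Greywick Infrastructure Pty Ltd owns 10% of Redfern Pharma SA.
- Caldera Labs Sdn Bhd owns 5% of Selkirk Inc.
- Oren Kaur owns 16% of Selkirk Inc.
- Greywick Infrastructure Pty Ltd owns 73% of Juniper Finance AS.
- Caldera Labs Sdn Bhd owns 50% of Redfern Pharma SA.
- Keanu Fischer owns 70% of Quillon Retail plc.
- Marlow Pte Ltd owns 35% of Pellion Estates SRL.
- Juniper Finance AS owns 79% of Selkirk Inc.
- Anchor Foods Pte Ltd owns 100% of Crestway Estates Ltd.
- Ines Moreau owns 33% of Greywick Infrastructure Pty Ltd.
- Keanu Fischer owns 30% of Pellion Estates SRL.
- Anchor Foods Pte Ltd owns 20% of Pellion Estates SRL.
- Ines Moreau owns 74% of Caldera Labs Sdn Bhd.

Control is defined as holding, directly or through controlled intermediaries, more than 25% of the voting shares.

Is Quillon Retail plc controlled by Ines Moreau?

No

Ines holds 33% of Greywick, so Ines controls Greywick.
Ines holds 94% of Anchor, so Ines controls Anchor.
Ines holds 74% of Caldera, so Ines controls Caldera.
Greywick holds 73% of Juniper, so Ines controls Juniper.
Caldera and Juniper together hold 5% + 79% = 84% of Selkirk, so Ines controls Selkirk.
Ines holds 100% of Marlow, so Ines controls Marlow.
Anchor and Marlow together hold 20% + 35% = 55% of Pellion, so Ines controls Pellion.
Greywick and Pellion and Caldera together hold 10% + 40% + 50% = 100% of Redfern, so Ines controls Redfern.
Anchor holds 100% of Crestway, so Ines controls Crestway.
In Quillon, Ines's side holds only 16%, not > 25%.
So Ines does not control Quillon.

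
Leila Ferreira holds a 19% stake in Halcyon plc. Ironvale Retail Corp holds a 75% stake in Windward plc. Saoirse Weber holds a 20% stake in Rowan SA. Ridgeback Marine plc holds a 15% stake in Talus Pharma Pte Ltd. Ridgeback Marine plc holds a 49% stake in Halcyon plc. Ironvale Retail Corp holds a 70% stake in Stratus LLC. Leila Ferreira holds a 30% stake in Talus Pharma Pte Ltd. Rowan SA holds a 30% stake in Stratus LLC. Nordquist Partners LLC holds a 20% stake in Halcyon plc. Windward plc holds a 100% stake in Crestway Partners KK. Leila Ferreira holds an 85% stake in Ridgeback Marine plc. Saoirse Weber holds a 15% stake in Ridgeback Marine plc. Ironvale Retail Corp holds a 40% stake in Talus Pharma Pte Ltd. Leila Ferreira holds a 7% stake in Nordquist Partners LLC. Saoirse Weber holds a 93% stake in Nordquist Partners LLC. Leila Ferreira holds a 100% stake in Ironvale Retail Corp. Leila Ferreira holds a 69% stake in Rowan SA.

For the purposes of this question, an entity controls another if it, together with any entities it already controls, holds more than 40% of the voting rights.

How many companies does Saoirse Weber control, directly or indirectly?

Saoirse holds 93% of Nordquist, so Saoirse controls Nordquist.
No other company's threshold is met.
Saoirse controls 1 company.

1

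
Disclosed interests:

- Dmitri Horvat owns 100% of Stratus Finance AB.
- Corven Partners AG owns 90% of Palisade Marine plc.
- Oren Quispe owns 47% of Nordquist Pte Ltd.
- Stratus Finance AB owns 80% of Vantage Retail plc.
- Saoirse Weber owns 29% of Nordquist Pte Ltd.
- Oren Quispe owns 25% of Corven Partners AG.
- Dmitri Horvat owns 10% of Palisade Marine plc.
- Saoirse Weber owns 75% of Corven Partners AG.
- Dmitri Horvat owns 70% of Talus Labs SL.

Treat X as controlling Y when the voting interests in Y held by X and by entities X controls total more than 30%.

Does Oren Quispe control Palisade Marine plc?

Oren holds 47% of Nordquist, so Oren controls Nordquist.
Neither Oren nor any entity Oren controls holds any voting interest in Palisade.
So Oren does not control Palisade.

No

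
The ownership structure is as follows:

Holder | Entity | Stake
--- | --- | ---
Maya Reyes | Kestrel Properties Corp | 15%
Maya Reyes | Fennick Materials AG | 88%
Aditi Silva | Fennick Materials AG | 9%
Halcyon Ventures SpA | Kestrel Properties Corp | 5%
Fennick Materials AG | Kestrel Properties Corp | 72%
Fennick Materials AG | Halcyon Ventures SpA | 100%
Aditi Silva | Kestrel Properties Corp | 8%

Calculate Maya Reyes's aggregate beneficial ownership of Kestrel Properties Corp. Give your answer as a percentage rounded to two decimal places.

82.76%

Maya reaches Kestrel along 3 paths.
Via Fennick → Halcyon: 88% × 100% × 5% = 4.4%.
Direct stake: 15% = 15%.
Via Fennick: 88% × 72% = 63.36%.
Total: 4.4% + 15% + 63.36% = 82.76%.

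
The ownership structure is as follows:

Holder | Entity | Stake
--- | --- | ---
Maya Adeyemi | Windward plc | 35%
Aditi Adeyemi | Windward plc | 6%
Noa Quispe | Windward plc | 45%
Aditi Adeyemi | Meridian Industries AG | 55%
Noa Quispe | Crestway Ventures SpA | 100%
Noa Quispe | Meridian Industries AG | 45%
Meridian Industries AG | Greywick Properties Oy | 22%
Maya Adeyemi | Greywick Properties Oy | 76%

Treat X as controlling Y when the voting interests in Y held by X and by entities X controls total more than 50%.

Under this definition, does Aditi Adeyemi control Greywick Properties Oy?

No

Aditi holds 55% of Meridian, so Aditi controls Meridian.
In Greywick, Aditi's side holds only 22%, not > 50%.
So Aditi does not control Greywick.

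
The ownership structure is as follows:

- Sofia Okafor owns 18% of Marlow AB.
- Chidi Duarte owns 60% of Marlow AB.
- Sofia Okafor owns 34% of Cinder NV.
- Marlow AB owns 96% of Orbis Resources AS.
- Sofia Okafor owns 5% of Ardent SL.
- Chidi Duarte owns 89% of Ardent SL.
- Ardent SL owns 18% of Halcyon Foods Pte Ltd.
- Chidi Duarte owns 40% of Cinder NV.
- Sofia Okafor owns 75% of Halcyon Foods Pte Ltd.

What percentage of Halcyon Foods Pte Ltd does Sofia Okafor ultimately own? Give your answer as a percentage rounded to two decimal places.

75.90%

Sofia reaches Halcyon along 2 paths.
Direct stake: 75% = 75%.
Via Ardent: 5% × 18% = 0.9%.
Total: 75% + 0.9% = 75.9%.
Rounded: 75.90%.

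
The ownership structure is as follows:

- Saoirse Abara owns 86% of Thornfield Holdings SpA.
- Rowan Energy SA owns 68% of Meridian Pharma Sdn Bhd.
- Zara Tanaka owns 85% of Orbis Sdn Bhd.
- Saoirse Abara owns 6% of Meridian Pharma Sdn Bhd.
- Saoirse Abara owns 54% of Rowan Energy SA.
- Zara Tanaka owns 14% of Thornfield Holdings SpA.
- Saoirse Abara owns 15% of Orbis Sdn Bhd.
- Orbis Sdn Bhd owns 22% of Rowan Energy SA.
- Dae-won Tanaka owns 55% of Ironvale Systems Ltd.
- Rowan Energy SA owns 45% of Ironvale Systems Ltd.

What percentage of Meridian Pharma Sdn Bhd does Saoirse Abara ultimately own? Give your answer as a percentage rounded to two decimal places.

44.96%

Saoirse reaches Meridian along 3 paths.
Direct stake: 6% = 6%.
Via Rowan: 54% × 68% = 36.72%.
Via Orbis → Rowan: 15% × 22% × 68% = 2.244%.
Total: 6% + 36.72% + 2.244% = 44.964%.
Rounded: 44.96%.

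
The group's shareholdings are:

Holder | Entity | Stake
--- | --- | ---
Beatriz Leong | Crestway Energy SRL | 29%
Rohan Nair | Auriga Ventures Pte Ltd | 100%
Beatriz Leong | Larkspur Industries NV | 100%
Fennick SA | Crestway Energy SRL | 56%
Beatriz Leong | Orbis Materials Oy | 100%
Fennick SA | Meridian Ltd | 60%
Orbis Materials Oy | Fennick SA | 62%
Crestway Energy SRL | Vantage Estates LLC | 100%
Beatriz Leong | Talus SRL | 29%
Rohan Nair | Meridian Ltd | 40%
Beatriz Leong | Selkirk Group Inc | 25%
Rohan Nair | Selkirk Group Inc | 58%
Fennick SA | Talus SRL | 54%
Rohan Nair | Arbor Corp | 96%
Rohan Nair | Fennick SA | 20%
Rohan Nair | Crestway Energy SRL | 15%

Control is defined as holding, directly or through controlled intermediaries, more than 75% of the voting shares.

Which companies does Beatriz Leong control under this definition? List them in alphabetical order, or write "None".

Beatriz holds 100% of Larkspur, so Beatriz controls Larkspur.
Beatriz holds 100% of Orbis, so Beatriz controls Orbis.
No other company's threshold is met.

Larkspur Industries NV, Orbis Materials Oy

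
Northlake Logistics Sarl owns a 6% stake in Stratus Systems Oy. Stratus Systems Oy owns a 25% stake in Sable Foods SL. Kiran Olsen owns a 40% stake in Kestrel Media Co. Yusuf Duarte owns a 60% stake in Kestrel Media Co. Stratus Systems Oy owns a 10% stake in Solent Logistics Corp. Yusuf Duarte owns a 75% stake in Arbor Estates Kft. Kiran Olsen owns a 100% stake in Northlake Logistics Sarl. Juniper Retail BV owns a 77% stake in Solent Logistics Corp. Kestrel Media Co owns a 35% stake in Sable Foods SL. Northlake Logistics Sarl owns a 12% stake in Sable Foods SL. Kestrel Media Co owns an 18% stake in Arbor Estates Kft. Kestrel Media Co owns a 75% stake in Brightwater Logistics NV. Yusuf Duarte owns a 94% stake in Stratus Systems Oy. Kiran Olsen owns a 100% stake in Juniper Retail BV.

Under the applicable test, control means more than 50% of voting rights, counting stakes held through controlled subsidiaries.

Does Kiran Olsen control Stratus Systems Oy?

Kiran holds 100% of Northlake, so Kiran controls Northlake.
Kiran holds 100% of Juniper, so Kiran controls Juniper.
Juniper holds 77% of Solent, so Kiran controls Solent.
In Stratus, Kiran's side holds only 6%, not > 50%.
So Kiran does not control Stratus.

No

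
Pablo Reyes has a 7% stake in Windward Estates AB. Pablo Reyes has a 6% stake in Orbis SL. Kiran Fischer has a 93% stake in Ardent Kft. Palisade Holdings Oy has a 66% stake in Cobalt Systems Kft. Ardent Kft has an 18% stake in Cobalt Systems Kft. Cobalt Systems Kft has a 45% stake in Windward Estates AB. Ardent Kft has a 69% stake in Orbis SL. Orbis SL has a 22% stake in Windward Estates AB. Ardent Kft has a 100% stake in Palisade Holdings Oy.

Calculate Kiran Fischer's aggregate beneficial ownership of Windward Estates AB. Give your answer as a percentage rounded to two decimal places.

49.27%

Kiran reaches Windward along 3 paths.
Via Ardent → Orbis: 93% × 69% × 22% = 14.1174%.
Via Ardent → Palisade → Cobalt: 93% × 100% × 66% × 45% = 27.621%.
Via Ardent → Cobalt: 93% × 18% × 45% = 7.533%.
Total: 14.1174% + 27.621% + 7.533% = 49.2714%.
Rounded: 49.27%.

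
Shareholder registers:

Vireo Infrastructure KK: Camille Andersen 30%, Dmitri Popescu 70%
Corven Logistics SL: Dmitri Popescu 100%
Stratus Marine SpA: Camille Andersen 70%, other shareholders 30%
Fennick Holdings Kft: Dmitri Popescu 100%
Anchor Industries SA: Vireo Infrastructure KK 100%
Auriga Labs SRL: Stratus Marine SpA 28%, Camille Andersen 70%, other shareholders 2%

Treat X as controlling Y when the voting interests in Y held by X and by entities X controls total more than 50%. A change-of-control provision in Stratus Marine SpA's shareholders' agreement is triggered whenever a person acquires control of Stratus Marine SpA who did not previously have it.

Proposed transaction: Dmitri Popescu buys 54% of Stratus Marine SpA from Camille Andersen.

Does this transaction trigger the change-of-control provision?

Yes

The purchase adds only to Dmitri's holdings (Camille's stake shrinks), so Dmitri is the only person who could newly come to control Stratus.
Dmitri holds 70% of Vireo, so Dmitri controls Vireo.
Dmitri holds 100% of Corven, so Dmitri controls Corven.
Dmitri holds 100% of Fennick, so Dmitri controls Fennick.
Vireo holds 100% of Anchor, so Dmitri controls Anchor.
Neither Dmitri nor any entity Dmitri controls holds any voting interest in Stratus.
So before the transaction, Dmitri does not control Stratus.
After the purchase, Dmitri holds 54% of Stratus directly, and Camille's stake falls to 16%.
Dmitri holds 54% of Stratus, so Dmitri controls Stratus.
Dmitri did not control Stratus before and does after, so the clause is triggered.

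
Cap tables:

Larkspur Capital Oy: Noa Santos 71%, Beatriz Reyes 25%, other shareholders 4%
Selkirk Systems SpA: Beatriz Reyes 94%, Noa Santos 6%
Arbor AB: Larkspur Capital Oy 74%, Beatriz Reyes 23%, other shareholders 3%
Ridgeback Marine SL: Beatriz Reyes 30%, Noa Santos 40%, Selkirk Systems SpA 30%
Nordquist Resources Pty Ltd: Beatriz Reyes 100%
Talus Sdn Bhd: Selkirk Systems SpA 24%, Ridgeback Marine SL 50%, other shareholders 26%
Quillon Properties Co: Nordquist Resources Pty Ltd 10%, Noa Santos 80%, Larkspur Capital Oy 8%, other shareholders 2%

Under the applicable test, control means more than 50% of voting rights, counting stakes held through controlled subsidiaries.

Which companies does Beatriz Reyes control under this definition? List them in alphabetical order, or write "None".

Beatriz holds 94% of Selkirk, so Beatriz controls Selkirk.
Beatriz and Selkirk together hold 30% + 30% = 60% of Ridgeback, so Beatriz controls Ridgeback.
Beatriz holds 100% of Nordquist, so Beatriz controls Nordquist.
Selkirk and Ridgeback together hold 24% + 50% = 74% of Talus, so Beatriz controls Talus.
No other company's threshold is met.

Nordquist Resources Pty Ltd, Ridgeback Marine SL, Selkirk Systems SpA, Talus Sdn Bhd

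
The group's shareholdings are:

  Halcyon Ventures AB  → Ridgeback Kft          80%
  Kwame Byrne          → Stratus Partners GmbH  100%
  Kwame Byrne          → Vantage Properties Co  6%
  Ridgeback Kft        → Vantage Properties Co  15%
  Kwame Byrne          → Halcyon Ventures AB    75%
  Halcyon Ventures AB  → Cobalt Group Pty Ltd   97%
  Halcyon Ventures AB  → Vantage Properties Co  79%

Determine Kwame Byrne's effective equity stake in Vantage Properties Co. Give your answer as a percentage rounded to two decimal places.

74.25%

Kwame reaches Vantage along 3 paths.
Via Halcyon: 75% × 79% = 59.25%.
Via Halcyon → Ridgeback: 75% × 80% × 15% = 9%.
Direct stake: 6% = 6%.
Total: 59.25% + 9% + 6% = 74.25%.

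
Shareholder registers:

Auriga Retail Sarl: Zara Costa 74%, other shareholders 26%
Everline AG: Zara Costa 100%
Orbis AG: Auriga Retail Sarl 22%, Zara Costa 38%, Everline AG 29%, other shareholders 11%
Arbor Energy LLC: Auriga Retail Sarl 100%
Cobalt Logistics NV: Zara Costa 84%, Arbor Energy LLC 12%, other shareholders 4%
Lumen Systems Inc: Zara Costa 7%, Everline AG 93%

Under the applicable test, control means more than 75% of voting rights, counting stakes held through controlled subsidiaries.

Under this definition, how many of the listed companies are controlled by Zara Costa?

3

Zara holds 100% of Everline, so Zara controls Everline.
Zara holds 84% of Cobalt, so Zara controls Cobalt.
Zara and Everline together hold 7% + 93% = 100% of Lumen, so Zara controls Lumen.
No other company's threshold is met.
Zara controls 3 companies.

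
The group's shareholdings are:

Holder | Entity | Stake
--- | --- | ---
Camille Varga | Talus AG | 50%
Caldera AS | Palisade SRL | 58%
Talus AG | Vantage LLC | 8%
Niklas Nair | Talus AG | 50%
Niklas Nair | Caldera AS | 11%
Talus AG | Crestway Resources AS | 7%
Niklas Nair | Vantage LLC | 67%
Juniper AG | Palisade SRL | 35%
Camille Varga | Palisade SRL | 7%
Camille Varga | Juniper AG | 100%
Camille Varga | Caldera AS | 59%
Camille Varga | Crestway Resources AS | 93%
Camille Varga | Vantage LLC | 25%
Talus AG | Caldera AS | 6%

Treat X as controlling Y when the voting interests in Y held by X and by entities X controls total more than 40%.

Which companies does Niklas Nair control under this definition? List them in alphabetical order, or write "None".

Talus AG, Vantage LLC

Niklas holds 50% of Talus, so Niklas controls Talus.
Niklas and Talus together hold 67% + 8% = 75% of Vantage, so Niklas controls Vantage.
No other company's threshold is met.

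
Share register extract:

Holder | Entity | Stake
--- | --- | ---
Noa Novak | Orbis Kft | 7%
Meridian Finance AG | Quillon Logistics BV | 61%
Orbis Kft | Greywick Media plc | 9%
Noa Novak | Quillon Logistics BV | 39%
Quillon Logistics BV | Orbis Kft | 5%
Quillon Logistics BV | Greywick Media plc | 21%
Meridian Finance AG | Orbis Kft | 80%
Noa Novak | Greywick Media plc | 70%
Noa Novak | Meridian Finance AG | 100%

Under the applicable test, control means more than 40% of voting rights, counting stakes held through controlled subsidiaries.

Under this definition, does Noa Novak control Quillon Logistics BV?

Yes

Noa holds 100% of Meridian, so Noa controls Meridian.
Noa and Meridian together hold 39% + 61% = 100% of Quillon, so Noa controls Quillon.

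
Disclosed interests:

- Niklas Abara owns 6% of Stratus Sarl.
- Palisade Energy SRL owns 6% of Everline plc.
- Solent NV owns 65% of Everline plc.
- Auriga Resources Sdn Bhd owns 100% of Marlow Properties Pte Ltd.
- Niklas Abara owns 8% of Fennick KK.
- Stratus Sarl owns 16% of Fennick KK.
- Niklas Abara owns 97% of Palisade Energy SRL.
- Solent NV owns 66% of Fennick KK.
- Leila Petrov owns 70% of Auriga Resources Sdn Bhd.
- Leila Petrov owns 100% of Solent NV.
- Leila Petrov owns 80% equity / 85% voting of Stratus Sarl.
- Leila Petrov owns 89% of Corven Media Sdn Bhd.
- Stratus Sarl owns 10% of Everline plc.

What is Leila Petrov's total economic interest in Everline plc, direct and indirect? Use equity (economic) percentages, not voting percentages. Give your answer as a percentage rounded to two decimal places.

73.00%

Leila reaches Everline along 2 paths.
Via Stratus: 80% × 10% = 8%.
Via Solent: 100% × 65% = 65%.
Total: 8% + 65% = 73%.
Rounded: 73.00%.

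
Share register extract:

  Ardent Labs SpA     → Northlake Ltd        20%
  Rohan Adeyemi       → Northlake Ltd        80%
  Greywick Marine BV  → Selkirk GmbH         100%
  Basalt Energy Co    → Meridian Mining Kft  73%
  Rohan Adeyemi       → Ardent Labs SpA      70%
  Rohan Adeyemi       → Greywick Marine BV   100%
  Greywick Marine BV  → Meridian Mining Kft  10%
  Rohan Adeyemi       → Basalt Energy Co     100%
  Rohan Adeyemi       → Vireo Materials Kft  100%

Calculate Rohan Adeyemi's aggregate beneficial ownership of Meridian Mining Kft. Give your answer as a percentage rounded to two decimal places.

Rohan reaches Meridian along 2 paths.
Via Greywick: 100% × 10% = 10%.
Via Basalt: 100% × 73% = 73%.
Total: 10% + 73% = 83%.
Rounded: 83.00%.

83.00%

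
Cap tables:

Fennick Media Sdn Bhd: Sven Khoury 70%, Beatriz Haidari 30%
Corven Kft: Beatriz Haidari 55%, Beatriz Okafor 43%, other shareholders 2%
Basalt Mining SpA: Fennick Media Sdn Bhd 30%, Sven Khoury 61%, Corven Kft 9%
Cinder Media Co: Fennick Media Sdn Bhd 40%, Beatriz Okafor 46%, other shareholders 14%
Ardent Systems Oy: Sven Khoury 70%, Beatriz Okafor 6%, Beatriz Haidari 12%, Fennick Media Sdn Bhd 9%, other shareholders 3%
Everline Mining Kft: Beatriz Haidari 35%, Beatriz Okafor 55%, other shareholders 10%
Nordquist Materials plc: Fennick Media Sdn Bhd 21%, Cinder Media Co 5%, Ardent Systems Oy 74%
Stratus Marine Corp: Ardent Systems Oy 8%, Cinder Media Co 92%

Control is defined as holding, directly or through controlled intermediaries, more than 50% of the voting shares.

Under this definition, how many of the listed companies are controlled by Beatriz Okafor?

Beatriz Okafor holds 55% of Everline, so Beatriz Okafor controls Everline.
No other company's threshold is met.
Beatriz Okafor controls 1 company.

1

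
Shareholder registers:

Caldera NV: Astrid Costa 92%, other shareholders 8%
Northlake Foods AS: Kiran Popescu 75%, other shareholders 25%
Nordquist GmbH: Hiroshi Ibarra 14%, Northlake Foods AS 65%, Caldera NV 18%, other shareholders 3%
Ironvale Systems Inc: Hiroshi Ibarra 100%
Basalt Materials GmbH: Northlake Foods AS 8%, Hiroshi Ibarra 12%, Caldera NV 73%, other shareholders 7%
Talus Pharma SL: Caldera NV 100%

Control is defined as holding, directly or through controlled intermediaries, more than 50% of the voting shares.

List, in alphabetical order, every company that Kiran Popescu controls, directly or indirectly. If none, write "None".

Kiran holds 75% of Northlake, so Kiran controls Northlake.
Northlake holds 65% of Nordquist, so Kiran controls Nordquist.
No other company's threshold is met.

Nordquist GmbH, Northlake Foods AS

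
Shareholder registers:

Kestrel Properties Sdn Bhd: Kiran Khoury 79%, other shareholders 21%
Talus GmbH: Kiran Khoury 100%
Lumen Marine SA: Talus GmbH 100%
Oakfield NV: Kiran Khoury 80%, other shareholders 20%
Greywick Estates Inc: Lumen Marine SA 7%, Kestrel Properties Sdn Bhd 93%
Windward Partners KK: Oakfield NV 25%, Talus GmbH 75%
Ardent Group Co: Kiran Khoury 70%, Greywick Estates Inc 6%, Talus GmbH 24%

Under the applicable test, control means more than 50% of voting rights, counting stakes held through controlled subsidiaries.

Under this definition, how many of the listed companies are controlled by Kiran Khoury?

7

Kiran holds 79% of Kestrel, so Kiran controls Kestrel.
Kiran holds 100% of Talus, so Kiran controls Talus.
Talus holds 100% of Lumen, so Kiran controls Lumen.
Kiran holds 80% of Oakfield, so Kiran controls Oakfield.
Lumen and Kestrel together hold 7% + 93% = 100% of Greywick, so Kiran controls Greywick.
Oakfield and Talus together hold 25% + 75% = 100% of Windward, so Kiran controls Windward.
Kiran and Greywick and Talus together hold 70% + 6% + 24% = 100% of Ardent, so Kiran controls Ardent.
Kiran controls 7 companies.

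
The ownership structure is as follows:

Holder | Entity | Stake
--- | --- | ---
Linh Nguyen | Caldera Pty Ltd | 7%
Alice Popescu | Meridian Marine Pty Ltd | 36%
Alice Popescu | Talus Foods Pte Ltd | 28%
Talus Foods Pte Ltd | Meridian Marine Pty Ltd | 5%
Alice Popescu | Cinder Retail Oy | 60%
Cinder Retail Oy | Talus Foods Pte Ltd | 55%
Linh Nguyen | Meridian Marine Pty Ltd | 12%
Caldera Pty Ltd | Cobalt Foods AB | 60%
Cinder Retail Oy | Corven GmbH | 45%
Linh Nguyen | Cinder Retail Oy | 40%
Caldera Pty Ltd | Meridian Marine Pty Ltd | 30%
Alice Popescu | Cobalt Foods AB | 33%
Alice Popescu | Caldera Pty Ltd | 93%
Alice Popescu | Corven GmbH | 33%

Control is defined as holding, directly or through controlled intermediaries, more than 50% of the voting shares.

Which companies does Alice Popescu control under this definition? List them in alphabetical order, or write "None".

Caldera Pty Ltd, Cinder Retail Oy, Cobalt Foods AB, Corven GmbH, Meridian Marine Pty Ltd, Talus Foods Pte Ltd

Alice holds 60% of Cinder, so Alice controls Cinder.
Alice holds 93% of Caldera, so Alice controls Caldera.
Alice and Cinder together hold 28% + 55% = 83% of Talus, so Alice controls Talus.
Caldera and Alice together hold 60% + 33% = 93% of Cobalt, so Alice controls Cobalt.
Cinder and Alice together hold 45% + 33% = 78% of Corven, so Alice controls Corven.
Caldera and Alice and Talus together hold 30% + 36% + 5% = 71% of Meridian, so Alice controls Meridian.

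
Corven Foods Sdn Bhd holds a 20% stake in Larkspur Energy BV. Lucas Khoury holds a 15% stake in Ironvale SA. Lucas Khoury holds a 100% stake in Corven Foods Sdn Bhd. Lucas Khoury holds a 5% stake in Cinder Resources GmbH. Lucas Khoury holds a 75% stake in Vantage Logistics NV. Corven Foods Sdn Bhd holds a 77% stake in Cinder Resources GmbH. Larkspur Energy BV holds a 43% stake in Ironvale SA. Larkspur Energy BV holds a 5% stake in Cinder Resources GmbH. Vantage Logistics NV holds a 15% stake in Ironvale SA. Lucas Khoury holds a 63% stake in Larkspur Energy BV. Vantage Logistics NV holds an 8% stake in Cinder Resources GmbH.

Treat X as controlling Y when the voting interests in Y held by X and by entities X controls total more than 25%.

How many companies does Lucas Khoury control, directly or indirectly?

5

Lucas holds 100% of Corven, so Lucas controls Corven.
Lucas holds 75% of Vantage, so Lucas controls Vantage.
Lucas and Corven together hold 63% + 20% = 83% of Larkspur, so Lucas controls Larkspur.
Larkspur and Corven and Vantage and Lucas together hold 5% + 77% + 8% + 5% = 95% of Cinder, so Lucas controls Cinder.
Vantage and Larkspur and Lucas together hold 15% + 43% + 15% = 73% of Ironvale, so Lucas controls Ironvale.
Lucas controls 5 companies.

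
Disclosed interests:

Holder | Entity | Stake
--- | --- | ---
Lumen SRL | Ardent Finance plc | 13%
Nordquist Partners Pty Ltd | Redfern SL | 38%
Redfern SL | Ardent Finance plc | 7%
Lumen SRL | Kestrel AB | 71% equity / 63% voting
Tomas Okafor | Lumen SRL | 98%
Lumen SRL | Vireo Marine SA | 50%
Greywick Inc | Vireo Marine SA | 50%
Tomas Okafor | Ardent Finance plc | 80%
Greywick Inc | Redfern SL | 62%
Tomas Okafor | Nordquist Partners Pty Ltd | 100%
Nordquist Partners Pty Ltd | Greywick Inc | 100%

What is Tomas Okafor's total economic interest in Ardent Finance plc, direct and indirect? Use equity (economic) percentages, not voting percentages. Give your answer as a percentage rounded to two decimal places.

Tomas reaches Ardent along 4 paths.
Via Nordquist → Redfern: 100% × 38% × 7% = 2.66%.
Via Nordquist → Greywick → Redfern: 100% × 100% × 62% × 7% = 4.34%.
Direct stake: 80% = 80%.
Via Lumen: 98% × 13% = 12.74%.
Total: 2.66% + 4.34% + 80% + 12.74% = 99.74%.

99.74%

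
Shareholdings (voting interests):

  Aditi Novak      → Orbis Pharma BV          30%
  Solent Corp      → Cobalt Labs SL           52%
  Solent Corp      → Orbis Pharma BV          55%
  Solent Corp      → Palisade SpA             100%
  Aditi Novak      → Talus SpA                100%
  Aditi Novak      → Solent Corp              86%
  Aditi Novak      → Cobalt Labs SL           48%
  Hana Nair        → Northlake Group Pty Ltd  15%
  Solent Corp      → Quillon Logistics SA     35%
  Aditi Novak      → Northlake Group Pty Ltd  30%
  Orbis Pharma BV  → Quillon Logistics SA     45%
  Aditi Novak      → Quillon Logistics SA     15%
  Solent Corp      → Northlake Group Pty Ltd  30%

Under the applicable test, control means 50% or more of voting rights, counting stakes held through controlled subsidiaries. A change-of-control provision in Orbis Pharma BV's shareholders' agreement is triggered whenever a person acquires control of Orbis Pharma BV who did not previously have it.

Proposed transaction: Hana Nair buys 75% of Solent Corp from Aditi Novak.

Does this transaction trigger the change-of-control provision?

Yes

The purchase adds only to Hana's holdings (Aditi's stake shrinks), so Hana is the only person who could newly come to control Orbis.
Hana's largest direct stake is 15% in Northlake, which does not meet the threshold, so Hana controls no company.
Neither Hana nor any entity Hana controls holds any voting interest in Orbis.
So before the transaction, Hana does not control Orbis.
After the purchase, Hana holds 75% of Solent directly, and Aditi's stake falls to 11%.
Hana holds 75% of Solent, so Hana controls Solent.
Solent holds 55% of Orbis, so Hana controls Orbis.
Hana did not control Orbis before and does after, so the clause is triggered.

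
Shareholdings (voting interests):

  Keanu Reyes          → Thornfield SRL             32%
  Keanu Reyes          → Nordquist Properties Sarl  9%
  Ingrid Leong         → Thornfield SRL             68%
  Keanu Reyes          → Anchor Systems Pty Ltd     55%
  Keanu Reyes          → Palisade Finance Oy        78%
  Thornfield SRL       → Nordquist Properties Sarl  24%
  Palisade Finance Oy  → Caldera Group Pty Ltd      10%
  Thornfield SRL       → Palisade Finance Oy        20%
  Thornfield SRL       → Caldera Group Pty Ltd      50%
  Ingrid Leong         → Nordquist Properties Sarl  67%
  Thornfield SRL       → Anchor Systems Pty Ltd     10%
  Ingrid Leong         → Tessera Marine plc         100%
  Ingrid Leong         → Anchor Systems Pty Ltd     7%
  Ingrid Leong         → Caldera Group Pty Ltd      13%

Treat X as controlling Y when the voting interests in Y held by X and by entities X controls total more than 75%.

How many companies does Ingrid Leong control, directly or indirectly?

Ingrid holds 100% of Tessera, so Ingrid controls Tessera.
No other company's threshold is met.
Ingrid controls 1 company.

1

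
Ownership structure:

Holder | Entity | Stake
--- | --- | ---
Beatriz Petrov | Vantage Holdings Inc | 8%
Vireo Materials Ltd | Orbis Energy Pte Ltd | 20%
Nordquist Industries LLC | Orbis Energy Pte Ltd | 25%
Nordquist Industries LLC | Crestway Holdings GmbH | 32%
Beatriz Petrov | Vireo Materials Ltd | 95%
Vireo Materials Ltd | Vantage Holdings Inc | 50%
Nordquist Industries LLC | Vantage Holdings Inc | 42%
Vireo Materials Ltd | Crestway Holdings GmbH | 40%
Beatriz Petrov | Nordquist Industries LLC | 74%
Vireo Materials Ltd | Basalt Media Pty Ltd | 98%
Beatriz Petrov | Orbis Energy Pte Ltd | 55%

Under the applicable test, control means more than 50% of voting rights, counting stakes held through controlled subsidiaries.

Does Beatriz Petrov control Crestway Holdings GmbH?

Yes

Beatriz holds 74% of Nordquist, so Beatriz controls Nordquist.
Beatriz holds 95% of Vireo, so Beatriz controls Vireo.
Vireo and Nordquist together hold 40% + 32% = 72% of Crestway, so Beatriz controls Crestway.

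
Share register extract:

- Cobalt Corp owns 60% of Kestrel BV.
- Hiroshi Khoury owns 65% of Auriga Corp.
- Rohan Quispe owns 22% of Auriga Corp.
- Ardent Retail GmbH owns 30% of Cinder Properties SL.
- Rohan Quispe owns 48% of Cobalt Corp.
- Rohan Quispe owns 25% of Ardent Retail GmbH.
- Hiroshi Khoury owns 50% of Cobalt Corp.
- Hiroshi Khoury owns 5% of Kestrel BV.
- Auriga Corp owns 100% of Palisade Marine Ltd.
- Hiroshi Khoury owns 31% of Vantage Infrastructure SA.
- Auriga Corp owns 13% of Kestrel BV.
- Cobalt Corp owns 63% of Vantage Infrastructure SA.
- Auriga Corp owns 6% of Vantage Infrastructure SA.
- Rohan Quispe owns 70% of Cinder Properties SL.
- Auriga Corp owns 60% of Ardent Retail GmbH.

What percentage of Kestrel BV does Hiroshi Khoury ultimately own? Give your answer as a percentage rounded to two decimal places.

Hiroshi reaches Kestrel along 3 paths.
Via Auriga: 65% × 13% = 8.45%.
Via Cobalt: 50% × 60% = 30%.
Direct stake: 5% = 5%.
Total: 8.45% + 30% + 5% = 43.45%.

43.45%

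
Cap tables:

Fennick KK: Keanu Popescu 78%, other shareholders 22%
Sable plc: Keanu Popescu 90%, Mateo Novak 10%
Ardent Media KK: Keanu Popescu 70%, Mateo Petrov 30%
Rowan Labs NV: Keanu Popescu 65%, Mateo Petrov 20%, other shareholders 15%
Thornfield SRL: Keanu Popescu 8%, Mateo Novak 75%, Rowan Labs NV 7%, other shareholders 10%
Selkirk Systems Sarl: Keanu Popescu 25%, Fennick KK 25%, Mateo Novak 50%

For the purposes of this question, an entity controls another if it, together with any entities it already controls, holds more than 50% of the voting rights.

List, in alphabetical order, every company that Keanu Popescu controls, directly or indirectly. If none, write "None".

Keanu holds 78% of Fennick, so Keanu controls Fennick.
Keanu holds 90% of Sable, so Keanu controls Sable.
Keanu holds 70% of Ardent, so Keanu controls Ardent.
Keanu holds 65% of Rowan, so Keanu controls Rowan.
No other company's threshold is met.

Ardent Media KK, Fennick KK, Rowan Labs NV, Sable plc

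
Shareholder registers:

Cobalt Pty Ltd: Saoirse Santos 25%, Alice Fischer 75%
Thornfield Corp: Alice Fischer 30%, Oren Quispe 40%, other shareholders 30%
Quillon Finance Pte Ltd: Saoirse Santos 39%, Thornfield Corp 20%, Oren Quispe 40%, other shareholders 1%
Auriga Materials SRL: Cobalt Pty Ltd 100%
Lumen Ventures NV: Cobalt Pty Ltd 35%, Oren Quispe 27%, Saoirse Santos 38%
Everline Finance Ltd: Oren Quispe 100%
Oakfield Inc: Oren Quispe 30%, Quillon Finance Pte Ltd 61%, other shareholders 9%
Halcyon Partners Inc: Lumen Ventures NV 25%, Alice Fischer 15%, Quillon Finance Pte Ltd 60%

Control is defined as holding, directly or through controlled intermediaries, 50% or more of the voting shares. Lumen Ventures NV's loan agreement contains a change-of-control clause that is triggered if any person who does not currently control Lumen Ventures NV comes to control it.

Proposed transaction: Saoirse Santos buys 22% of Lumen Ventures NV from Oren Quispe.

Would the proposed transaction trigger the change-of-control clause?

Yes

The purchase adds only to Saoirse's holdings (Oren's stake shrinks), so Saoirse is the only person who could newly come to control Lumen.
Saoirse's largest direct stake is 39% in Quillon, which does not meet the threshold, so Saoirse controls no company.
In Lumen, Saoirse's side holds only 38%, not ≥ 50%.
So before the transaction, Saoirse does not control Lumen.
After the purchase, Saoirse's direct stake in Lumen rises to 38% + 22% = 60%, and Oren's stake falls to 5%.
Saoirse holds 60% of Lumen, so Saoirse controls Lumen.
Saoirse did not control Lumen before and does after, so the clause is triggered.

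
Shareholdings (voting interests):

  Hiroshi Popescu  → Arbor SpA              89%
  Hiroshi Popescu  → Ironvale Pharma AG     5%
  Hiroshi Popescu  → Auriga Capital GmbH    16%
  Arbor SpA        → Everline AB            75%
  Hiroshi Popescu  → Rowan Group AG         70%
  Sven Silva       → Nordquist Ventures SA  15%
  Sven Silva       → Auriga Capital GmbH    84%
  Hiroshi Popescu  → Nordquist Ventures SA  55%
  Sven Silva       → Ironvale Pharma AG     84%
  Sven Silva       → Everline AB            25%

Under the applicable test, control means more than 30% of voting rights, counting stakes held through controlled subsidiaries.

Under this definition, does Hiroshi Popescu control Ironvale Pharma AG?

No

Hiroshi holds 89% of Arbor, so Hiroshi controls Arbor.
Hiroshi holds 70% of Rowan, so Hiroshi controls Rowan.
Hiroshi holds 55% of Nordquist, so Hiroshi controls Nordquist.
Arbor holds 75% of Everline, so Hiroshi controls Everline.
In Ironvale, Hiroshi's side holds only 5%, not > 30%.
So Hiroshi does not control Ironvale.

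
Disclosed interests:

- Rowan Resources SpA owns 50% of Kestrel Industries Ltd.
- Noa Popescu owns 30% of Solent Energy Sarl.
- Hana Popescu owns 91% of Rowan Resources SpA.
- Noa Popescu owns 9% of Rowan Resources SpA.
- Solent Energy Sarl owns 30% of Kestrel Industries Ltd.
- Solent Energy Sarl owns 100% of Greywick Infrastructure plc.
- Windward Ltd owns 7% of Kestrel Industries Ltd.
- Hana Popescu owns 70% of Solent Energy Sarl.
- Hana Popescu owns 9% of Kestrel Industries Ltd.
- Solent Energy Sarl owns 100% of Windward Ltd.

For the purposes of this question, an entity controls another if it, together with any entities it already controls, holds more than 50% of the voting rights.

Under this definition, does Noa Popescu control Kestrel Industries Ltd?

Noa's largest direct stake is 30% in Solent, which does not meet the threshold, so Noa controls no company.
Neither Noa nor any entity Noa controls holds any voting interest in Kestrel.
So Noa does not control Kestrel.

No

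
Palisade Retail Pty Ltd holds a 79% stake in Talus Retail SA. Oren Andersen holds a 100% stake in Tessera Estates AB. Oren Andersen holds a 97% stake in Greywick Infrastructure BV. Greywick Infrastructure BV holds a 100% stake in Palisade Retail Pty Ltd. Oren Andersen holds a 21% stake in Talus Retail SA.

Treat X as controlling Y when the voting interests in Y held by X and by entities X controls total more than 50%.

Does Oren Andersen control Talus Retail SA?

Yes

Oren holds 97% of Greywick, so Oren controls Greywick.
Greywick holds 100% of Palisade, so Oren controls Palisade.
Palisade and Oren together hold 79% + 21% = 100% of Talus, so Oren controls Talus.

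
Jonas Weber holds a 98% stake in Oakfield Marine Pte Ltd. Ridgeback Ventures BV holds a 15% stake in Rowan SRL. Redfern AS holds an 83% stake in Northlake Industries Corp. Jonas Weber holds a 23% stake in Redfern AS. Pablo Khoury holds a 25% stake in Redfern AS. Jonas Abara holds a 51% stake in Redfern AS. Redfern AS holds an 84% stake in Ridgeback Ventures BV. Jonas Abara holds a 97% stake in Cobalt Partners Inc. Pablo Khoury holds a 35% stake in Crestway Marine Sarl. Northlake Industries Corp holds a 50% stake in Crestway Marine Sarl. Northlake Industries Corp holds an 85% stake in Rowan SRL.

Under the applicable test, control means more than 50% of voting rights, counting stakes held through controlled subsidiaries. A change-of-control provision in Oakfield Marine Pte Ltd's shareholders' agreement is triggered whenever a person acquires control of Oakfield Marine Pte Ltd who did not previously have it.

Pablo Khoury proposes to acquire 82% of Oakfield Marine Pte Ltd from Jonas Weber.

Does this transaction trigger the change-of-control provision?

Yes

The purchase adds only to Pablo's holdings (Jonas Weber's stake shrinks), so Pablo is the only person who could newly come to control Oakfield.
Pablo's largest direct stake is 35% in Crestway, which does not meet the threshold, so Pablo controls no company.
Neither Pablo nor any entity Pablo controls holds any voting interest in Oakfield.
So before the transaction, Pablo does not control Oakfield.
After the purchase, Pablo holds 82% of Oakfield directly, and Jonas Weber's stake falls to 16%.
Pablo holds 82% of Oakfield, so Pablo controls Oakfield.
Pablo did not control Oakfield before and does after, so the clause is triggered.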